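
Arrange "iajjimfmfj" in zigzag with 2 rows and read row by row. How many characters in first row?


Zigzag "iajjimfmfj" into 2 rows:
Placing characters:
  'i' => row 0
  'a' => row 1
  'j' => row 0
  'j' => row 1
  'i' => row 0
  'm' => row 1
  'f' => row 0
  'm' => row 1
  'f' => row 0
  'j' => row 1
Rows:
  Row 0: "ijiff"
  Row 1: "ajmmj"
First row length: 5

5


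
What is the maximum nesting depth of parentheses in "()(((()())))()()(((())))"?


Input: "()(((()())))()()(((())))"
Tracking depth:
  Position 0 '(': depth becomes 1
  Position 1 ')': depth becomes 0
  Position 2 '(': depth becomes 1
  Position 3 '(': depth becomes 2
  Position 4 '(': depth becomes 3
  Position 5 '(': depth becomes 4
  Position 6 ')': depth becomes 3
  Position 7 '(': depth becomes 4
  Position 8 ')': depth becomes 3
  Position 9 ')': depth becomes 2
  Position 10 ')': depth becomes 1
  Position 11 ')': depth becomes 0
  Position 12 '(': depth becomes 1
  Position 13 ')': depth becomes 0
  Position 14 '(': depth becomes 1
  Position 15 ')': depth becomes 0
  Position 16 '(': depth becomes 1
  Position 17 '(': depth becomes 2
  Position 18 '(': depth becomes 3
  Position 19 '(': depth becomes 4
  Position 20 ')': depth becomes 3
  Position 21 ')': depth becomes 2
  Position 22 ')': depth becomes 1
  Position 23 ')': depth becomes 0
Maximum depth reached: 4

4


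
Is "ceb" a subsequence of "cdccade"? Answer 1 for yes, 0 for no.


Check if "ceb" is a subsequence of "cdccade"
Greedy scan:
  Position 0 ('c'): matches sub[0] = 'c'
  Position 1 ('d'): no match needed
  Position 2 ('c'): no match needed
  Position 3 ('c'): no match needed
  Position 4 ('a'): no match needed
  Position 5 ('d'): no match needed
  Position 6 ('e'): matches sub[1] = 'e'
Only matched 2/3 characters => not a subsequence

0


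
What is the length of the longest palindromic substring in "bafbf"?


Input: "bafbf"
Checking substrings for palindromes:
  [2:5] "fbf" (len 3) => palindrome
Longest palindromic substring: "fbf" with length 3

3


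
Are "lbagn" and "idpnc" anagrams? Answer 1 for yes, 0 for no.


Strings: "lbagn", "idpnc"
Sorted first:  abgln
Sorted second: cdinp
Differ at position 0: 'a' vs 'c' => not anagrams

0


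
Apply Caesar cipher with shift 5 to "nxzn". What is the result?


Caesar cipher: shift "nxzn" by 5
  'n' (pos 13) + 5 = pos 18 = 's'
  'x' (pos 23) + 5 = pos 2 = 'c'
  'z' (pos 25) + 5 = pos 4 = 'e'
  'n' (pos 13) + 5 = pos 18 = 's'
Result: sces

sces


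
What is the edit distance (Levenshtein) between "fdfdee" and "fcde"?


Computing edit distance: "fdfdee" -> "fcde"
DP table:
           f    c    d    e
      0    1    2    3    4
  f   1    0    1    2    3
  d   2    1    1    1    2
  f   3    2    2    2    2
  d   4    3    3    2    3
  e   5    4    4    3    2
  e   6    5    5    4    3
Edit distance = dp[6][4] = 3

3


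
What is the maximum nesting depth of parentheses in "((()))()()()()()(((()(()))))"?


Input: "((()))()()()()()(((()(()))))"
Tracking depth:
  Position 0 '(': depth becomes 1
  Position 1 '(': depth becomes 2
  Position 2 '(': depth becomes 3
  Position 3 ')': depth becomes 2
  Position 4 ')': depth becomes 1
  Position 5 ')': depth becomes 0
  Position 6 '(': depth becomes 1
  Position 7 ')': depth becomes 0
  Position 8 '(': depth becomes 1
  Position 9 ')': depth becomes 0
  Position 10 '(': depth becomes 1
  Position 11 ')': depth becomes 0
  Position 12 '(': depth becomes 1
  Position 13 ')': depth becomes 0
  Position 14 '(': depth becomes 1
  Position 15 ')': depth becomes 0
  Position 16 '(': depth becomes 1
  Position 17 '(': depth becomes 2
  Position 18 '(': depth becomes 3
  Position 19 '(': depth becomes 4
  Position 20 ')': depth becomes 3
  Position 21 '(': depth becomes 4
  Position 22 '(': depth becomes 5
  Position 23 ')': depth becomes 4
  Position 24 ')': depth becomes 3
  Position 25 ')': depth becomes 2
  Position 26 ')': depth becomes 1
  Position 27 ')': depth becomes 0
Maximum depth reached: 5

5


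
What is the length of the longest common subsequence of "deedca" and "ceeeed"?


LCS of "deedca" and "ceeeed"
DP table:
           c    e    e    e    e    d
      0    0    0    0    0    0    0
  d   0    0    0    0    0    0    1
  e   0    0    1    1    1    1    1
  e   0    0    1    2    2    2    2
  d   0    0    1    2    2    2    3
  c   0    1    1    2    2    2    3
  a   0    1    1    2    2    2    3
LCS length = dp[6][6] = 3

3


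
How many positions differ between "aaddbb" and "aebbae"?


Comparing "aaddbb" and "aebbae" position by position:
  Position 0: 'a' vs 'a' => same
  Position 1: 'a' vs 'e' => DIFFER
  Position 2: 'd' vs 'b' => DIFFER
  Position 3: 'd' vs 'b' => DIFFER
  Position 4: 'b' vs 'a' => DIFFER
  Position 5: 'b' vs 'e' => DIFFER
Positions that differ: 5

5


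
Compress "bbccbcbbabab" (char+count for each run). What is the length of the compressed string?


Input: bbccbcbbabab
Runs:
  'b' x 2 => "b2"
  'c' x 2 => "c2"
  'b' x 1 => "b1"
  'c' x 1 => "c1"
  'b' x 2 => "b2"
  'a' x 1 => "a1"
  'b' x 1 => "b1"
  'a' x 1 => "a1"
  'b' x 1 => "b1"
Compressed: "b2c2b1c1b2a1b1a1b1"
Compressed length: 18

18


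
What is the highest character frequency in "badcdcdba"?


Input: badcdcdba
Character counts:
  'a': 2
  'b': 2
  'c': 2
  'd': 3
Maximum frequency: 3

3


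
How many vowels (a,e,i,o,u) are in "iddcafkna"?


Input: iddcafkna
Checking each character:
  'i' at position 0: vowel (running total: 1)
  'd' at position 1: consonant
  'd' at position 2: consonant
  'c' at position 3: consonant
  'a' at position 4: vowel (running total: 2)
  'f' at position 5: consonant
  'k' at position 6: consonant
  'n' at position 7: consonant
  'a' at position 8: vowel (running total: 3)
Total vowels: 3

3


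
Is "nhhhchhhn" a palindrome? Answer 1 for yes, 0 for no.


Input: nhhhchhhn
Reversed: nhhhchhhn
  Compare pos 0 ('n') with pos 8 ('n'): match
  Compare pos 1 ('h') with pos 7 ('h'): match
  Compare pos 2 ('h') with pos 6 ('h'): match
  Compare pos 3 ('h') with pos 5 ('h'): match
Result: palindrome

1


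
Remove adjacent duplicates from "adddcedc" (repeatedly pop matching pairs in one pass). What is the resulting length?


Input: adddcedc
Stack-based adjacent duplicate removal:
  Read 'a': push. Stack: a
  Read 'd': push. Stack: ad
  Read 'd': matches stack top 'd' => pop. Stack: a
  Read 'd': push. Stack: ad
  Read 'c': push. Stack: adc
  Read 'e': push. Stack: adce
  Read 'd': push. Stack: adced
  Read 'c': push. Stack: adcedc
Final stack: "adcedc" (length 6)

6


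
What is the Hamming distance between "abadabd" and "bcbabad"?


Comparing "abadabd" and "bcbabad" position by position:
  Position 0: 'a' vs 'b' => differ
  Position 1: 'b' vs 'c' => differ
  Position 2: 'a' vs 'b' => differ
  Position 3: 'd' vs 'a' => differ
  Position 4: 'a' vs 'b' => differ
  Position 5: 'b' vs 'a' => differ
  Position 6: 'd' vs 'd' => same
Total differences (Hamming distance): 6

6


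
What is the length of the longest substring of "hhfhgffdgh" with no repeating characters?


Input: "hhfhgffdgh"
Sliding window (track last position of each char):
  Position 0 ('h'): window [0,0] length 1 -- new best
  Position 1 ('h'): repeat (last at 0), move window start to 1
  Position 1 ('h'): window [1,1] length 1
  Position 2 ('f'): window [1,2] length 2 -- new best
  Position 3 ('h'): repeat (last at 1), move window start to 2
  Position 3 ('h'): window [2,3] length 2
  Position 4 ('g'): window [2,4] length 3 -- new best
  Position 5 ('f'): repeat (last at 2), move window start to 3
  Position 5 ('f'): window [3,5] length 3
  Position 6 ('f'): repeat (last at 5), move window start to 6
  Position 6 ('f'): window [6,6] length 1
  Position 7 ('d'): window [6,7] length 2
  Position 8 ('g'): window [6,8] length 3
  Position 9 ('h'): window [6,9] length 4 -- new best
Longest substring with no repeats: "fdgh" with length 4

4


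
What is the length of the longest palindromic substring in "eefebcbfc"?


Input: "eefebcbfc"
Checking substrings for palindromes:
  [1:4] "efe" (len 3) => palindrome
  [4:7] "bcb" (len 3) => palindrome
  [0:2] "ee" (len 2) => palindrome
Longest palindromic substring: "efe" with length 3

3


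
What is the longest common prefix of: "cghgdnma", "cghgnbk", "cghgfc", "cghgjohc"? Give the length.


Words: cghgdnma, cghgnbk, cghgfc, cghgjohc
  Position 0: all 'c' => match
  Position 1: all 'g' => match
  Position 2: all 'h' => match
  Position 3: all 'g' => match
  Position 4: ('d', 'n', 'f', 'j') => mismatch, stop
LCP = "cghg" (length 4)

4


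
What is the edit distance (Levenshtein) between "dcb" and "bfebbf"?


Computing edit distance: "dcb" -> "bfebbf"
DP table:
           b    f    e    b    b    f
      0    1    2    3    4    5    6
  d   1    1    2    3    4    5    6
  c   2    2    2    3    4    5    6
  b   3    2    3    3    3    4    5
Edit distance = dp[3][6] = 5

5


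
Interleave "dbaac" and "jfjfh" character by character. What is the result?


Interleaving "dbaac" and "jfjfh":
  Position 0: 'd' from first, 'j' from second => "dj"
  Position 1: 'b' from first, 'f' from second => "bf"
  Position 2: 'a' from first, 'j' from second => "aj"
  Position 3: 'a' from first, 'f' from second => "af"
  Position 4: 'c' from first, 'h' from second => "ch"
Result: djbfajafch

djbfajafch


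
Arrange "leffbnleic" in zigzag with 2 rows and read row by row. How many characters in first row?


Zigzag "leffbnleic" into 2 rows:
Placing characters:
  'l' => row 0
  'e' => row 1
  'f' => row 0
  'f' => row 1
  'b' => row 0
  'n' => row 1
  'l' => row 0
  'e' => row 1
  'i' => row 0
  'c' => row 1
Rows:
  Row 0: "lfbli"
  Row 1: "efnec"
First row length: 5

5


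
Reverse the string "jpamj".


Input: jpamj
Reading characters right to left:
  Position 4: 'j'
  Position 3: 'm'
  Position 2: 'a'
  Position 1: 'p'
  Position 0: 'j'
Reversed: jmapj

jmapj


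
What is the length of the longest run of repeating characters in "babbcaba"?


Input: "babbcaba"
Scanning for longest run:
  Position 1 ('a'): new char, reset run to 1
  Position 2 ('b'): new char, reset run to 1
  Position 3 ('b'): continues run of 'b', length=2
  Position 4 ('c'): new char, reset run to 1
  Position 5 ('a'): new char, reset run to 1
  Position 6 ('b'): new char, reset run to 1
  Position 7 ('a'): new char, reset run to 1
Longest run: 'b' with length 2

2


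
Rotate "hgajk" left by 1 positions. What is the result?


Input: "hgajk", rotate left by 1
First 1 characters: "h"
Remaining characters: "gajk"
Concatenate remaining + first: "gajk" + "h" = "gajkh"

gajkh


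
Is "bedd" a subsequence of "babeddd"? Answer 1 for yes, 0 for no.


Check if "bedd" is a subsequence of "babeddd"
Greedy scan:
  Position 0 ('b'): matches sub[0] = 'b'
  Position 1 ('a'): no match needed
  Position 2 ('b'): no match needed
  Position 3 ('e'): matches sub[1] = 'e'
  Position 4 ('d'): matches sub[2] = 'd'
  Position 5 ('d'): matches sub[3] = 'd'
  Position 6 ('d'): no match needed
All 4 characters matched => is a subsequence

1


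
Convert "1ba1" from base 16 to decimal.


Input: "1ba1" in base 16
Positional expansion:
  Digit '1' (value 1) x 16^3 = 4096
  Digit 'b' (value 11) x 16^2 = 2816
  Digit 'a' (value 10) x 16^1 = 160
  Digit '1' (value 1) x 16^0 = 1
Sum = 7073

7073


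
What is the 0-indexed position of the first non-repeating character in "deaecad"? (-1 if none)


Input: deaecad
Character frequencies:
  'a': 2
  'c': 1
  'd': 2
  'e': 2
Scanning left to right for freq == 1:
  Position 0 ('d'): freq=2, skip
  Position 1 ('e'): freq=2, skip
  Position 2 ('a'): freq=2, skip
  Position 3 ('e'): freq=2, skip
  Position 4 ('c'): unique! => answer = 4

4


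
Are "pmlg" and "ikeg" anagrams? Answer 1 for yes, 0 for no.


Strings: "pmlg", "ikeg"
Sorted first:  glmp
Sorted second: egik
Differ at position 0: 'g' vs 'e' => not anagrams

0


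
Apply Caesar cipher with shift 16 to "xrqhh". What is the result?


Caesar cipher: shift "xrqhh" by 16
  'x' (pos 23) + 16 = pos 13 = 'n'
  'r' (pos 17) + 16 = pos 7 = 'h'
  'q' (pos 16) + 16 = pos 6 = 'g'
  'h' (pos 7) + 16 = pos 23 = 'x'
  'h' (pos 7) + 16 = pos 23 = 'x'
Result: nhgxx

nhgxx


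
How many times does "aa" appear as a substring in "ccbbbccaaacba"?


Searching for "aa" in "ccbbbccaaacba"
Scanning each position:
  Position 0: "cc" => no
  Position 1: "cb" => no
  Position 2: "bb" => no
  Position 3: "bb" => no
  Position 4: "bc" => no
  Position 5: "cc" => no
  Position 6: "ca" => no
  Position 7: "aa" => MATCH
  Position 8: "aa" => MATCH
  Position 9: "ac" => no
  Position 10: "cb" => no
  Position 11: "ba" => no
Total occurrences: 2

2


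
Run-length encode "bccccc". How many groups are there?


Input: bccccc
Scanning for consecutive runs:
  Group 1: 'b' x 1 (positions 0-0)
  Group 2: 'c' x 5 (positions 1-5)
Total groups: 2

2


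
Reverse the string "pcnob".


Input: pcnob
Reading characters right to left:
  Position 4: 'b'
  Position 3: 'o'
  Position 2: 'n'
  Position 1: 'c'
  Position 0: 'p'
Reversed: boncp

boncp


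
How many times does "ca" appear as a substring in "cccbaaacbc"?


Searching for "ca" in "cccbaaacbc"
Scanning each position:
  Position 0: "cc" => no
  Position 1: "cc" => no
  Position 2: "cb" => no
  Position 3: "ba" => no
  Position 4: "aa" => no
  Position 5: "aa" => no
  Position 6: "ac" => no
  Position 7: "cb" => no
  Position 8: "bc" => no
Total occurrences: 0

0


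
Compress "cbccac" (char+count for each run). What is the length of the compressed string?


Input: cbccac
Runs:
  'c' x 1 => "c1"
  'b' x 1 => "b1"
  'c' x 2 => "c2"
  'a' x 1 => "a1"
  'c' x 1 => "c1"
Compressed: "c1b1c2a1c1"
Compressed length: 10

10


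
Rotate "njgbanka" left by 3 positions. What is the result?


Input: "njgbanka", rotate left by 3
First 3 characters: "njg"
Remaining characters: "banka"
Concatenate remaining + first: "banka" + "njg" = "bankanjg"

bankanjg


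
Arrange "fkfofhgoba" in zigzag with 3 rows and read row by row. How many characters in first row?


Zigzag "fkfofhgoba" into 3 rows:
Placing characters:
  'f' => row 0
  'k' => row 1
  'f' => row 2
  'o' => row 1
  'f' => row 0
  'h' => row 1
  'g' => row 2
  'o' => row 1
  'b' => row 0
  'a' => row 1
Rows:
  Row 0: "ffb"
  Row 1: "kohoa"
  Row 2: "fg"
First row length: 3

3


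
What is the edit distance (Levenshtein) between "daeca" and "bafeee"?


Computing edit distance: "daeca" -> "bafeee"
DP table:
           b    a    f    e    e    e
      0    1    2    3    4    5    6
  d   1    1    2    3    4    5    6
  a   2    2    1    2    3    4    5
  e   3    3    2    2    2    3    4
  c   4    4    3    3    3    3    4
  a   5    5    4    4    4    4    4
Edit distance = dp[5][6] = 4

4


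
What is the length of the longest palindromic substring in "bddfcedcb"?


Input: "bddfcedcb"
Checking substrings for palindromes:
  [1:3] "dd" (len 2) => palindrome
Longest palindromic substring: "dd" with length 2

2


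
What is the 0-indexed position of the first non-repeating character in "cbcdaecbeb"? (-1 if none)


Input: cbcdaecbeb
Character frequencies:
  'a': 1
  'b': 3
  'c': 3
  'd': 1
  'e': 2
Scanning left to right for freq == 1:
  Position 0 ('c'): freq=3, skip
  Position 1 ('b'): freq=3, skip
  Position 2 ('c'): freq=3, skip
  Position 3 ('d'): unique! => answer = 3

3


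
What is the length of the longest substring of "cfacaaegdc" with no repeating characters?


Input: "cfacaaegdc"
Sliding window (track last position of each char):
  Position 0 ('c'): window [0,0] length 1 -- new best
  Position 1 ('f'): window [0,1] length 2 -- new best
  Position 2 ('a'): window [0,2] length 3 -- new best
  Position 3 ('c'): repeat (last at 0), move window start to 1
  Position 3 ('c'): window [1,3] length 3
  Position 4 ('a'): repeat (last at 2), move window start to 3
  Position 4 ('a'): window [3,4] length 2
  Position 5 ('a'): repeat (last at 4), move window start to 5
  Position 5 ('a'): window [5,5] length 1
  Position 6 ('e'): window [5,6] length 2
  Position 7 ('g'): window [5,7] length 3
  Position 8 ('d'): window [5,8] length 4 -- new best
  Position 9 ('c'): window [5,9] length 5 -- new best
Longest substring with no repeats: "aegdc" with length 5

5


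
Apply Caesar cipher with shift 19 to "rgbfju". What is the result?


Caesar cipher: shift "rgbfju" by 19
  'r' (pos 17) + 19 = pos 10 = 'k'
  'g' (pos 6) + 19 = pos 25 = 'z'
  'b' (pos 1) + 19 = pos 20 = 'u'
  'f' (pos 5) + 19 = pos 24 = 'y'
  'j' (pos 9) + 19 = pos 2 = 'c'
  'u' (pos 20) + 19 = pos 13 = 'n'
Result: kzuycn

kzuycn


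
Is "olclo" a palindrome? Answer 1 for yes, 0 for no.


Input: olclo
Reversed: olclo
  Compare pos 0 ('o') with pos 4 ('o'): match
  Compare pos 1 ('l') with pos 3 ('l'): match
Result: palindrome

1


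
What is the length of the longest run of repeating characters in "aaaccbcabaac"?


Input: "aaaccbcabaac"
Scanning for longest run:
  Position 1 ('a'): continues run of 'a', length=2
  Position 2 ('a'): continues run of 'a', length=3
  Position 3 ('c'): new char, reset run to 1
  Position 4 ('c'): continues run of 'c', length=2
  Position 5 ('b'): new char, reset run to 1
  Position 6 ('c'): new char, reset run to 1
  Position 7 ('a'): new char, reset run to 1
  Position 8 ('b'): new char, reset run to 1
  Position 9 ('a'): new char, reset run to 1
  Position 10 ('a'): continues run of 'a', length=2
  Position 11 ('c'): new char, reset run to 1
Longest run: 'a' with length 3

3


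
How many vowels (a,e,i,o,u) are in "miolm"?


Input: miolm
Checking each character:
  'm' at position 0: consonant
  'i' at position 1: vowel (running total: 1)
  'o' at position 2: vowel (running total: 2)
  'l' at position 3: consonant
  'm' at position 4: consonant
Total vowels: 2

2


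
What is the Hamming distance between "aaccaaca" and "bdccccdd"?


Comparing "aaccaaca" and "bdccccdd" position by position:
  Position 0: 'a' vs 'b' => differ
  Position 1: 'a' vs 'd' => differ
  Position 2: 'c' vs 'c' => same
  Position 3: 'c' vs 'c' => same
  Position 4: 'a' vs 'c' => differ
  Position 5: 'a' vs 'c' => differ
  Position 6: 'c' vs 'd' => differ
  Position 7: 'a' vs 'd' => differ
Total differences (Hamming distance): 6

6


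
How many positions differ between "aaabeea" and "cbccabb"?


Comparing "aaabeea" and "cbccabb" position by position:
  Position 0: 'a' vs 'c' => DIFFER
  Position 1: 'a' vs 'b' => DIFFER
  Position 2: 'a' vs 'c' => DIFFER
  Position 3: 'b' vs 'c' => DIFFER
  Position 4: 'e' vs 'a' => DIFFER
  Position 5: 'e' vs 'b' => DIFFER
  Position 6: 'a' vs 'b' => DIFFER
Positions that differ: 7

7


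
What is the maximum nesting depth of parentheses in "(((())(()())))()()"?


Input: "(((())(()())))()()"
Tracking depth:
  Position 0 '(': depth becomes 1
  Position 1 '(': depth becomes 2
  Position 2 '(': depth becomes 3
  Position 3 '(': depth becomes 4
  Position 4 ')': depth becomes 3
  Position 5 ')': depth becomes 2
  Position 6 '(': depth becomes 3
  Position 7 '(': depth becomes 4
  Position 8 ')': depth becomes 3
  Position 9 '(': depth becomes 4
  Position 10 ')': depth becomes 3
  Position 11 ')': depth becomes 2
  Position 12 ')': depth becomes 1
  Position 13 ')': depth becomes 0
  Position 14 '(': depth becomes 1
  Position 15 ')': depth becomes 0
  Position 16 '(': depth becomes 1
  Position 17 ')': depth becomes 0
Maximum depth reached: 4

4


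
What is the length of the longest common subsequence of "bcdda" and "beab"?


LCS of "bcdda" and "beab"
DP table:
           b    e    a    b
      0    0    0    0    0
  b   0    1    1    1    1
  c   0    1    1    1    1
  d   0    1    1    1    1
  d   0    1    1    1    1
  a   0    1    1    2    2
LCS length = dp[5][4] = 2

2


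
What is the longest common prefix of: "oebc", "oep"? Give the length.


Words: oebc, oep
  Position 0: all 'o' => match
  Position 1: all 'e' => match
  Position 2: ('b', 'p') => mismatch, stop
LCP = "oe" (length 2)

2


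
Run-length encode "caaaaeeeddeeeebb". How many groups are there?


Input: caaaaeeeddeeeebb
Scanning for consecutive runs:
  Group 1: 'c' x 1 (positions 0-0)
  Group 2: 'a' x 4 (positions 1-4)
  Group 3: 'e' x 3 (positions 5-7)
  Group 4: 'd' x 2 (positions 8-9)
  Group 5: 'e' x 4 (positions 10-13)
  Group 6: 'b' x 2 (positions 14-15)
Total groups: 6

6


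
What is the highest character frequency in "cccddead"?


Input: cccddead
Character counts:
  'a': 1
  'c': 3
  'd': 3
  'e': 1
Maximum frequency: 3

3


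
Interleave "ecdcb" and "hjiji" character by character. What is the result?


Interleaving "ecdcb" and "hjiji":
  Position 0: 'e' from first, 'h' from second => "eh"
  Position 1: 'c' from first, 'j' from second => "cj"
  Position 2: 'd' from first, 'i' from second => "di"
  Position 3: 'c' from first, 'j' from second => "cj"
  Position 4: 'b' from first, 'i' from second => "bi"
Result: ehcjdicjbi

ehcjdicjbi


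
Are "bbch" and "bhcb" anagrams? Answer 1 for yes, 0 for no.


Strings: "bbch", "bhcb"
Sorted first:  bbch
Sorted second: bbch
Sorted forms match => anagrams

1


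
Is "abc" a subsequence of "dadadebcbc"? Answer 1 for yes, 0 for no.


Check if "abc" is a subsequence of "dadadebcbc"
Greedy scan:
  Position 0 ('d'): no match needed
  Position 1 ('a'): matches sub[0] = 'a'
  Position 2 ('d'): no match needed
  Position 3 ('a'): no match needed
  Position 4 ('d'): no match needed
  Position 5 ('e'): no match needed
  Position 6 ('b'): matches sub[1] = 'b'
  Position 7 ('c'): matches sub[2] = 'c'
  Position 8 ('b'): no match needed
  Position 9 ('c'): no match needed
All 3 characters matched => is a subsequence

1


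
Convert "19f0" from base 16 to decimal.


Input: "19f0" in base 16
Positional expansion:
  Digit '1' (value 1) x 16^3 = 4096
  Digit '9' (value 9) x 16^2 = 2304
  Digit 'f' (value 15) x 16^1 = 240
  Digit '0' (value 0) x 16^0 = 0
Sum = 6640

6640


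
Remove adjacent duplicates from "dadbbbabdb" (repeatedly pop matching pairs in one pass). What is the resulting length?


Input: dadbbbabdb
Stack-based adjacent duplicate removal:
  Read 'd': push. Stack: d
  Read 'a': push. Stack: da
  Read 'd': push. Stack: dad
  Read 'b': push. Stack: dadb
  Read 'b': matches stack top 'b' => pop. Stack: dad
  Read 'b': push. Stack: dadb
  Read 'a': push. Stack: dadba
  Read 'b': push. Stack: dadbab
  Read 'd': push. Stack: dadbabd
  Read 'b': push. Stack: dadbabdb
Final stack: "dadbabdb" (length 8)

8


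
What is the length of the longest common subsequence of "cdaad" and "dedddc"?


LCS of "cdaad" and "dedddc"
DP table:
           d    e    d    d    d    c
      0    0    0    0    0    0    0
  c   0    0    0    0    0    0    1
  d   0    1    1    1    1    1    1
  a   0    1    1    1    1    1    1
  a   0    1    1    1    1    1    1
  d   0    1    1    2    2    2    2
LCS length = dp[5][6] = 2

2


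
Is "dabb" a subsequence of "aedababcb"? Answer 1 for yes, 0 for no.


Check if "dabb" is a subsequence of "aedababcb"
Greedy scan:
  Position 0 ('a'): no match needed
  Position 1 ('e'): no match needed
  Position 2 ('d'): matches sub[0] = 'd'
  Position 3 ('a'): matches sub[1] = 'a'
  Position 4 ('b'): matches sub[2] = 'b'
  Position 5 ('a'): no match needed
  Position 6 ('b'): matches sub[3] = 'b'
  Position 7 ('c'): no match needed
  Position 8 ('b'): no match needed
All 4 characters matched => is a subsequence

1


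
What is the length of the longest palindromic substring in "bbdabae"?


Input: "bbdabae"
Checking substrings for palindromes:
  [3:6] "aba" (len 3) => palindrome
  [0:2] "bb" (len 2) => palindrome
Longest palindromic substring: "aba" with length 3

3


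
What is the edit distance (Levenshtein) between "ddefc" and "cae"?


Computing edit distance: "ddefc" -> "cae"
DP table:
           c    a    e
      0    1    2    3
  d   1    1    2    3
  d   2    2    2    3
  e   3    3    3    2
  f   4    4    4    3
  c   5    4    5    4
Edit distance = dp[5][3] = 4

4


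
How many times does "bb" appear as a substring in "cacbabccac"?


Searching for "bb" in "cacbabccac"
Scanning each position:
  Position 0: "ca" => no
  Position 1: "ac" => no
  Position 2: "cb" => no
  Position 3: "ba" => no
  Position 4: "ab" => no
  Position 5: "bc" => no
  Position 6: "cc" => no
  Position 7: "ca" => no
  Position 8: "ac" => no
Total occurrences: 0

0


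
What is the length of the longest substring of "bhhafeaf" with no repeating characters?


Input: "bhhafeaf"
Sliding window (track last position of each char):
  Position 0 ('b'): window [0,0] length 1 -- new best
  Position 1 ('h'): window [0,1] length 2 -- new best
  Position 2 ('h'): repeat (last at 1), move window start to 2
  Position 2 ('h'): window [2,2] length 1
  Position 3 ('a'): window [2,3] length 2
  Position 4 ('f'): window [2,4] length 3 -- new best
  Position 5 ('e'): window [2,5] length 4 -- new best
  Position 6 ('a'): repeat (last at 3), move window start to 4
  Position 6 ('a'): window [4,6] length 3
  Position 7 ('f'): repeat (last at 4), move window start to 5
  Position 7 ('f'): window [5,7] length 3
Longest substring with no repeats: "hafe" with length 4

4


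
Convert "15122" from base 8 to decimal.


Input: "15122" in base 8
Positional expansion:
  Digit '1' (value 1) x 8^4 = 4096
  Digit '5' (value 5) x 8^3 = 2560
  Digit '1' (value 1) x 8^2 = 64
  Digit '2' (value 2) x 8^1 = 16
  Digit '2' (value 2) x 8^0 = 2
Sum = 6738

6738


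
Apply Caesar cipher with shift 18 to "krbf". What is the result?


Caesar cipher: shift "krbf" by 18
  'k' (pos 10) + 18 = pos 2 = 'c'
  'r' (pos 17) + 18 = pos 9 = 'j'
  'b' (pos 1) + 18 = pos 19 = 't'
  'f' (pos 5) + 18 = pos 23 = 'x'
Result: cjtx

cjtx


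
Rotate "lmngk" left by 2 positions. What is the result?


Input: "lmngk", rotate left by 2
First 2 characters: "lm"
Remaining characters: "ngk"
Concatenate remaining + first: "ngk" + "lm" = "ngklm"

ngklm


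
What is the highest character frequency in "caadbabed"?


Input: caadbabed
Character counts:
  'a': 3
  'b': 2
  'c': 1
  'd': 2
  'e': 1
Maximum frequency: 3

3


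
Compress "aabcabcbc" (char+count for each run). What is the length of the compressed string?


Input: aabcabcbc
Runs:
  'a' x 2 => "a2"
  'b' x 1 => "b1"
  'c' x 1 => "c1"
  'a' x 1 => "a1"
  'b' x 1 => "b1"
  'c' x 1 => "c1"
  'b' x 1 => "b1"
  'c' x 1 => "c1"
Compressed: "a2b1c1a1b1c1b1c1"
Compressed length: 16

16


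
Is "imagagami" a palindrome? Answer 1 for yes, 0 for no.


Input: imagagami
Reversed: imagagami
  Compare pos 0 ('i') with pos 8 ('i'): match
  Compare pos 1 ('m') with pos 7 ('m'): match
  Compare pos 2 ('a') with pos 6 ('a'): match
  Compare pos 3 ('g') with pos 5 ('g'): match
Result: palindrome

1


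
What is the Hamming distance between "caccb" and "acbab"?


Comparing "caccb" and "acbab" position by position:
  Position 0: 'c' vs 'a' => differ
  Position 1: 'a' vs 'c' => differ
  Position 2: 'c' vs 'b' => differ
  Position 3: 'c' vs 'a' => differ
  Position 4: 'b' vs 'b' => same
Total differences (Hamming distance): 4

4


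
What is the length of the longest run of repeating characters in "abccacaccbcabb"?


Input: "abccacaccbcabb"
Scanning for longest run:
  Position 1 ('b'): new char, reset run to 1
  Position 2 ('c'): new char, reset run to 1
  Position 3 ('c'): continues run of 'c', length=2
  Position 4 ('a'): new char, reset run to 1
  Position 5 ('c'): new char, reset run to 1
  Position 6 ('a'): new char, reset run to 1
  Position 7 ('c'): new char, reset run to 1
  Position 8 ('c'): continues run of 'c', length=2
  Position 9 ('b'): new char, reset run to 1
  Position 10 ('c'): new char, reset run to 1
  Position 11 ('a'): new char, reset run to 1
  Position 12 ('b'): new char, reset run to 1
  Position 13 ('b'): continues run of 'b', length=2
Longest run: 'c' with length 2

2


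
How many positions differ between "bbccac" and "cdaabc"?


Comparing "bbccac" and "cdaabc" position by position:
  Position 0: 'b' vs 'c' => DIFFER
  Position 1: 'b' vs 'd' => DIFFER
  Position 2: 'c' vs 'a' => DIFFER
  Position 3: 'c' vs 'a' => DIFFER
  Position 4: 'a' vs 'b' => DIFFER
  Position 5: 'c' vs 'c' => same
Positions that differ: 5

5


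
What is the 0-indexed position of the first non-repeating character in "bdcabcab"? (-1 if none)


Input: bdcabcab
Character frequencies:
  'a': 2
  'b': 3
  'c': 2
  'd': 1
Scanning left to right for freq == 1:
  Position 0 ('b'): freq=3, skip
  Position 1 ('d'): unique! => answer = 1

1


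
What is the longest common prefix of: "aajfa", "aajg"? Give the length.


Words: aajfa, aajg
  Position 0: all 'a' => match
  Position 1: all 'a' => match
  Position 2: all 'j' => match
  Position 3: ('f', 'g') => mismatch, stop
LCP = "aaj" (length 3)

3


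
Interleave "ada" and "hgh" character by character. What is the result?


Interleaving "ada" and "hgh":
  Position 0: 'a' from first, 'h' from second => "ah"
  Position 1: 'd' from first, 'g' from second => "dg"
  Position 2: 'a' from first, 'h' from second => "ah"
Result: ahdgah

ahdgah


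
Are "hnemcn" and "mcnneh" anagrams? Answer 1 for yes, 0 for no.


Strings: "hnemcn", "mcnneh"
Sorted first:  cehmnn
Sorted second: cehmnn
Sorted forms match => anagrams

1


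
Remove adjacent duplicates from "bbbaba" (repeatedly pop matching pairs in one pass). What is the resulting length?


Input: bbbaba
Stack-based adjacent duplicate removal:
  Read 'b': push. Stack: b
  Read 'b': matches stack top 'b' => pop. Stack: (empty)
  Read 'b': push. Stack: b
  Read 'a': push. Stack: ba
  Read 'b': push. Stack: bab
  Read 'a': push. Stack: baba
Final stack: "baba" (length 4)

4


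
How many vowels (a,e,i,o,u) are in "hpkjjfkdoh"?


Input: hpkjjfkdoh
Checking each character:
  'h' at position 0: consonant
  'p' at position 1: consonant
  'k' at position 2: consonant
  'j' at position 3: consonant
  'j' at position 4: consonant
  'f' at position 5: consonant
  'k' at position 6: consonant
  'd' at position 7: consonant
  'o' at position 8: vowel (running total: 1)
  'h' at position 9: consonant
Total vowels: 1

1


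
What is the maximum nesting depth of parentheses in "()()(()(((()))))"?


Input: "()()(()(((()))))"
Tracking depth:
  Position 0 '(': depth becomes 1
  Position 1 ')': depth becomes 0
  Position 2 '(': depth becomes 1
  Position 3 ')': depth becomes 0
  Position 4 '(': depth becomes 1
  Position 5 '(': depth becomes 2
  Position 6 ')': depth becomes 1
  Position 7 '(': depth becomes 2
  Position 8 '(': depth becomes 3
  Position 9 '(': depth becomes 4
  Position 10 '(': depth becomes 5
  Position 11 ')': depth becomes 4
  Position 12 ')': depth becomes 3
  Position 13 ')': depth becomes 2
  Position 14 ')': depth becomes 1
  Position 15 ')': depth becomes 0
Maximum depth reached: 5

5


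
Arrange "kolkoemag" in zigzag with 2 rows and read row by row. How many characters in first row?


Zigzag "kolkoemag" into 2 rows:
Placing characters:
  'k' => row 0
  'o' => row 1
  'l' => row 0
  'k' => row 1
  'o' => row 0
  'e' => row 1
  'm' => row 0
  'a' => row 1
  'g' => row 0
Rows:
  Row 0: "klomg"
  Row 1: "okea"
First row length: 5

5


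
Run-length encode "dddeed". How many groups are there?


Input: dddeed
Scanning for consecutive runs:
  Group 1: 'd' x 3 (positions 0-2)
  Group 2: 'e' x 2 (positions 3-4)
  Group 3: 'd' x 1 (positions 5-5)
Total groups: 3

3


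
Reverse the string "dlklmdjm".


Input: dlklmdjm
Reading characters right to left:
  Position 7: 'm'
  Position 6: 'j'
  Position 5: 'd'
  Position 4: 'm'
  Position 3: 'l'
  Position 2: 'k'
  Position 1: 'l'
  Position 0: 'd'
Reversed: mjdmlkld

mjdmlkld


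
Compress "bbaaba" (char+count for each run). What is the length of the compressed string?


Input: bbaaba
Runs:
  'b' x 2 => "b2"
  'a' x 2 => "a2"
  'b' x 1 => "b1"
  'a' x 1 => "a1"
Compressed: "b2a2b1a1"
Compressed length: 8

8


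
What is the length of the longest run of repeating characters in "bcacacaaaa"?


Input: "bcacacaaaa"
Scanning for longest run:
  Position 1 ('c'): new char, reset run to 1
  Position 2 ('a'): new char, reset run to 1
  Position 3 ('c'): new char, reset run to 1
  Position 4 ('a'): new char, reset run to 1
  Position 5 ('c'): new char, reset run to 1
  Position 6 ('a'): new char, reset run to 1
  Position 7 ('a'): continues run of 'a', length=2
  Position 8 ('a'): continues run of 'a', length=3
  Position 9 ('a'): continues run of 'a', length=4
Longest run: 'a' with length 4

4


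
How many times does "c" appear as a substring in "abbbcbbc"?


Searching for "c" in "abbbcbbc"
Scanning each position:
  Position 0: "a" => no
  Position 1: "b" => no
  Position 2: "b" => no
  Position 3: "b" => no
  Position 4: "c" => MATCH
  Position 5: "b" => no
  Position 6: "b" => no
  Position 7: "c" => MATCH
Total occurrences: 2

2


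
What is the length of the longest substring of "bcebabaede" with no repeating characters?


Input: "bcebabaede"
Sliding window (track last position of each char):
  Position 0 ('b'): window [0,0] length 1 -- new best
  Position 1 ('c'): window [0,1] length 2 -- new best
  Position 2 ('e'): window [0,2] length 3 -- new best
  Position 3 ('b'): repeat (last at 0), move window start to 1
  Position 3 ('b'): window [1,3] length 3
  Position 4 ('a'): window [1,4] length 4 -- new best
  Position 5 ('b'): repeat (last at 3), move window start to 4
  Position 5 ('b'): window [4,5] length 2
  Position 6 ('a'): repeat (last at 4), move window start to 5
  Position 6 ('a'): window [5,6] length 2
  Position 7 ('e'): window [5,7] length 3
  Position 8 ('d'): window [5,8] length 4
  Position 9 ('e'): repeat (last at 7), move window start to 8
  Position 9 ('e'): window [8,9] length 2
Longest substring with no repeats: "ceba" with length 4

4


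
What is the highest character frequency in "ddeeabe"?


Input: ddeeabe
Character counts:
  'a': 1
  'b': 1
  'd': 2
  'e': 3
Maximum frequency: 3

3


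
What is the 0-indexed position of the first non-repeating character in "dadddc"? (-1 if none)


Input: dadddc
Character frequencies:
  'a': 1
  'c': 1
  'd': 4
Scanning left to right for freq == 1:
  Position 0 ('d'): freq=4, skip
  Position 1 ('a'): unique! => answer = 1

1


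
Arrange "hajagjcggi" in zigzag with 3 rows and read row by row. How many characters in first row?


Zigzag "hajagjcggi" into 3 rows:
Placing characters:
  'h' => row 0
  'a' => row 1
  'j' => row 2
  'a' => row 1
  'g' => row 0
  'j' => row 1
  'c' => row 2
  'g' => row 1
  'g' => row 0
  'i' => row 1
Rows:
  Row 0: "hgg"
  Row 1: "aajgi"
  Row 2: "jc"
First row length: 3

3


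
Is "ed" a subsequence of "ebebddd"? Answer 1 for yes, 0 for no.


Check if "ed" is a subsequence of "ebebddd"
Greedy scan:
  Position 0 ('e'): matches sub[0] = 'e'
  Position 1 ('b'): no match needed
  Position 2 ('e'): no match needed
  Position 3 ('b'): no match needed
  Position 4 ('d'): matches sub[1] = 'd'
  Position 5 ('d'): no match needed
  Position 6 ('d'): no match needed
All 2 characters matched => is a subsequence

1


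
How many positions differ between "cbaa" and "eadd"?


Comparing "cbaa" and "eadd" position by position:
  Position 0: 'c' vs 'e' => DIFFER
  Position 1: 'b' vs 'a' => DIFFER
  Position 2: 'a' vs 'd' => DIFFER
  Position 3: 'a' vs 'd' => DIFFER
Positions that differ: 4

4


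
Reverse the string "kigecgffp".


Input: kigecgffp
Reading characters right to left:
  Position 8: 'p'
  Position 7: 'f'
  Position 6: 'f'
  Position 5: 'g'
  Position 4: 'c'
  Position 3: 'e'
  Position 2: 'g'
  Position 1: 'i'
  Position 0: 'k'
Reversed: pffgcegik

pffgcegik


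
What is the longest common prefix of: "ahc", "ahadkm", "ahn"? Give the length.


Words: ahc, ahadkm, ahn
  Position 0: all 'a' => match
  Position 1: all 'h' => match
  Position 2: ('c', 'a', 'n') => mismatch, stop
LCP = "ah" (length 2)

2


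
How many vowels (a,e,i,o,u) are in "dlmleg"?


Input: dlmleg
Checking each character:
  'd' at position 0: consonant
  'l' at position 1: consonant
  'm' at position 2: consonant
  'l' at position 3: consonant
  'e' at position 4: vowel (running total: 1)
  'g' at position 5: consonant
Total vowels: 1

1


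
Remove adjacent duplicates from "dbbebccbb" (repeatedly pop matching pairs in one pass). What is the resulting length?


Input: dbbebccbb
Stack-based adjacent duplicate removal:
  Read 'd': push. Stack: d
  Read 'b': push. Stack: db
  Read 'b': matches stack top 'b' => pop. Stack: d
  Read 'e': push. Stack: de
  Read 'b': push. Stack: deb
  Read 'c': push. Stack: debc
  Read 'c': matches stack top 'c' => pop. Stack: deb
  Read 'b': matches stack top 'b' => pop. Stack: de
  Read 'b': push. Stack: deb
Final stack: "deb" (length 3)

3


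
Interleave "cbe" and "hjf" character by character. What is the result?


Interleaving "cbe" and "hjf":
  Position 0: 'c' from first, 'h' from second => "ch"
  Position 1: 'b' from first, 'j' from second => "bj"
  Position 2: 'e' from first, 'f' from second => "ef"
Result: chbjef

chbjef


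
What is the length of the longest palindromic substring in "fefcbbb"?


Input: "fefcbbb"
Checking substrings for palindromes:
  [0:3] "fef" (len 3) => palindrome
  [4:7] "bbb" (len 3) => palindrome
  [4:6] "bb" (len 2) => palindrome
  [5:7] "bb" (len 2) => palindrome
Longest palindromic substring: "fef" with length 3

3


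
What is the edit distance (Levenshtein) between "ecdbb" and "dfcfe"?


Computing edit distance: "ecdbb" -> "dfcfe"
DP table:
           d    f    c    f    e
      0    1    2    3    4    5
  e   1    1    2    3    4    4
  c   2    2    2    2    3    4
  d   3    2    3    3    3    4
  b   4    3    3    4    4    4
  b   5    4    4    4    5    5
Edit distance = dp[5][5] = 5

5


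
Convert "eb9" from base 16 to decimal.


Input: "eb9" in base 16
Positional expansion:
  Digit 'e' (value 14) x 16^2 = 3584
  Digit 'b' (value 11) x 16^1 = 176
  Digit '9' (value 9) x 16^0 = 9
Sum = 3769

3769


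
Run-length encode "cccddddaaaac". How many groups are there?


Input: cccddddaaaac
Scanning for consecutive runs:
  Group 1: 'c' x 3 (positions 0-2)
  Group 2: 'd' x 4 (positions 3-6)
  Group 3: 'a' x 4 (positions 7-10)
  Group 4: 'c' x 1 (positions 11-11)
Total groups: 4

4


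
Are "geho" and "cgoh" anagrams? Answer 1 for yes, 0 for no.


Strings: "geho", "cgoh"
Sorted first:  egho
Sorted second: cgho
Differ at position 0: 'e' vs 'c' => not anagrams

0


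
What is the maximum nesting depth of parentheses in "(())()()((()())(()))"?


Input: "(())()()((()())(()))"
Tracking depth:
  Position 0 '(': depth becomes 1
  Position 1 '(': depth becomes 2
  Position 2 ')': depth becomes 1
  Position 3 ')': depth becomes 0
  Position 4 '(': depth becomes 1
  Position 5 ')': depth becomes 0
  Position 6 '(': depth becomes 1
  Position 7 ')': depth becomes 0
  Position 8 '(': depth becomes 1
  Position 9 '(': depth becomes 2
  Position 10 '(': depth becomes 3
  Position 11 ')': depth becomes 2
  Position 12 '(': depth becomes 3
  Position 13 ')': depth becomes 2
  Position 14 ')': depth becomes 1
  Position 15 '(': depth becomes 2
  Position 16 '(': depth becomes 3
  Position 17 ')': depth becomes 2
  Position 18 ')': depth becomes 1
  Position 19 ')': depth becomes 0
Maximum depth reached: 3

3


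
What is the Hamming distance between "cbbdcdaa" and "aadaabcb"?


Comparing "cbbdcdaa" and "aadaabcb" position by position:
  Position 0: 'c' vs 'a' => differ
  Position 1: 'b' vs 'a' => differ
  Position 2: 'b' vs 'd' => differ
  Position 3: 'd' vs 'a' => differ
  Position 4: 'c' vs 'a' => differ
  Position 5: 'd' vs 'b' => differ
  Position 6: 'a' vs 'c' => differ
  Position 7: 'a' vs 'b' => differ
Total differences (Hamming distance): 8

8


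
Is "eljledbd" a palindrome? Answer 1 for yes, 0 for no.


Input: eljledbd
Reversed: dbdeljle
  Compare pos 0 ('e') with pos 7 ('d'): MISMATCH
  Compare pos 1 ('l') with pos 6 ('b'): MISMATCH
  Compare pos 2 ('j') with pos 5 ('d'): MISMATCH
  Compare pos 3 ('l') with pos 4 ('e'): MISMATCH
Result: not a palindrome

0
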